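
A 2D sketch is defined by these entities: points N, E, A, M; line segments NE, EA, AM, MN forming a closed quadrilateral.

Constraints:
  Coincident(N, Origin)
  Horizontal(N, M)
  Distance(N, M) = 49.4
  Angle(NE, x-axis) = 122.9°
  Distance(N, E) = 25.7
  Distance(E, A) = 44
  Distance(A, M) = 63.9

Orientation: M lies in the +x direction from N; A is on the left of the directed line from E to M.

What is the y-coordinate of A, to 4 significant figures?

54.20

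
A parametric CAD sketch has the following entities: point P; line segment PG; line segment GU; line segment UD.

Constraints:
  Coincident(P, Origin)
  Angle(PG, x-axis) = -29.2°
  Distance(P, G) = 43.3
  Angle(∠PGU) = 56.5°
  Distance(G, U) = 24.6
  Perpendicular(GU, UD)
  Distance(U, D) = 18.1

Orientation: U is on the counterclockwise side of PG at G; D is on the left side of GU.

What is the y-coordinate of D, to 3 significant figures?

2.05

P is at the origin; PG runs at -29.2° with length 43.3, so G = 43.3·(cos -29.2°, sin -29.2°) = (37.8, -21.1). ∠PGU = 56.5°, so GU runs at -29.2° + (180° − 56.5°) = 94.3° from the x-axis; with |GU| = 24.6, U = G + 24.6·(cos 94.3°, sin 94.3°) = (36.0, 3.41). GU is perpendicular to UD; with |UD| = 18.1 on the left of GU, D = U + 18.1·(-0.997, -0.0750) = (17.9, 2.05). So D.y = 2.05.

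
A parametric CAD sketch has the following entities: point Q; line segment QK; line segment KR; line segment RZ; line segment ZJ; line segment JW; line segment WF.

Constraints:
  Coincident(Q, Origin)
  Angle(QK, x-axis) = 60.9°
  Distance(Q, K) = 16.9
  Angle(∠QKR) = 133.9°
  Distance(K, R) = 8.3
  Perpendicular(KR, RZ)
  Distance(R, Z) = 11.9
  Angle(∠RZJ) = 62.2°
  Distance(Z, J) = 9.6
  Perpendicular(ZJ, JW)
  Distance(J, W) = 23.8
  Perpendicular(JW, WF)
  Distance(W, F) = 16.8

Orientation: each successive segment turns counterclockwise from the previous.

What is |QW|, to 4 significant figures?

34.32

∠RZJ = 62.2° gives ZJ at -45.20° from the x-axis; with |ZJ| = 9.6, J = (1.177, 12.41). The perpendicularity gives JW at right angles to ZJ, so JW runs at 44.80°; with |JW| = 23.8, W = (18.06, 29.18). Then |QW| = |W − Q| = 34.32.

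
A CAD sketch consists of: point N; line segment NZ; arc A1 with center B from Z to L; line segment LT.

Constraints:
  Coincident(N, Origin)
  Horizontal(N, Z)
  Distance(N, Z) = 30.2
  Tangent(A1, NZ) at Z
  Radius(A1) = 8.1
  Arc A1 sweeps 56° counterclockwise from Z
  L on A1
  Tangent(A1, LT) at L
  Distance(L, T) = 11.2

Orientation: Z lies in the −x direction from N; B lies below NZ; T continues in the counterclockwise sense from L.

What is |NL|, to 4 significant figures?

37.09

N is at the origin; N and Z share the same y with |NZ| = 30.2 and Z on the −x side, so Z = (-30.20, 0.000). A1 meets NZ tangentially, so BZ is at right angles to NZ, so B = Z + (0, -8.1) = (-30.20, -8.100). On A1, Z sits at bearing 90° from B; a 56° counterclockwise sweep puts L at bearing 146°, so L = B + 8.1·(cos 146°, sin 146°) = (-36.92, -3.571). Then |NL| = |L − N| = 37.09.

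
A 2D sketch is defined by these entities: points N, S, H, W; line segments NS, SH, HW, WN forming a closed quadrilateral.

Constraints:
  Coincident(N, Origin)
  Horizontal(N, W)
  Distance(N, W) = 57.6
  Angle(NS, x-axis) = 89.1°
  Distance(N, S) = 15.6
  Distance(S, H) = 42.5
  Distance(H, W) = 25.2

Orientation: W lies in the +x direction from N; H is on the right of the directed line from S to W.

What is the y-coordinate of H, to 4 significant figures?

-9.746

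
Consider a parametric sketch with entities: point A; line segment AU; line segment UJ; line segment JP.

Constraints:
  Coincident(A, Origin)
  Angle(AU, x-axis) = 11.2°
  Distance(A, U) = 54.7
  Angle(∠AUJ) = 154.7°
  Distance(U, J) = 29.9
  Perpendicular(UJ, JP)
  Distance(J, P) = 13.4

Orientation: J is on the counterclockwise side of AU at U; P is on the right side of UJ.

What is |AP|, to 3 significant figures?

87.5

A is at the origin; AU runs at 11.2° with length 54.7, so U = 54.7·(cos 11.2°, sin 11.2°) = (53.7, 10.6). ∠AUJ = 154.7°, so UJ runs at 11.2° + (180° − 154.7°) = 36.5° from the x-axis; with |UJ| = 29.9, J = U + 29.9·(cos 36.5°, sin 36.5°) = (77.7, 28.4). UJ ⟂ JP; with |JP| = 13.4 on the right of UJ, P = J + 13.4·(0.595, -0.804) = (85.7, 17.6). Then |AP| = |P − A| = 87.5.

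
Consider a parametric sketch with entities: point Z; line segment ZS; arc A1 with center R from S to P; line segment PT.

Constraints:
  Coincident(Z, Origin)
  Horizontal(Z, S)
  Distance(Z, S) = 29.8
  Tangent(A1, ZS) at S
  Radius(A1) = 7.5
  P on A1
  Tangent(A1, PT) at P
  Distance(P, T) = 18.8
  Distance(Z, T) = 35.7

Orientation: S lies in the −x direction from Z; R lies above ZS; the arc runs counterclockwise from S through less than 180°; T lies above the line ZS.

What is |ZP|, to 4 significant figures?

23.71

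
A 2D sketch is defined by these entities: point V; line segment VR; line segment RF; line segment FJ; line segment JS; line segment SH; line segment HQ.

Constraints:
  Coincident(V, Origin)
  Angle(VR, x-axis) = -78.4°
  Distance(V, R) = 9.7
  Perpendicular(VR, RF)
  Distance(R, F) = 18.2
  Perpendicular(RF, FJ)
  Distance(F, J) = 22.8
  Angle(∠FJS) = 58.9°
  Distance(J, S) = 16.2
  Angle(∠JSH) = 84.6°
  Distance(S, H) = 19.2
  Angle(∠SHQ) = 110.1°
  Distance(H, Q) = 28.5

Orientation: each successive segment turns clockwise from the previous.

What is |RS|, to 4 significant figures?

15.07

V is at the origin; VR runs at -78.4° with length 9.7, so R = (1.950, -9.502). The perpendicularity gives RF at right angles to VR, so RF runs at -168.4°; with |RF| = 18.2, F = (-15.88, -13.16). The perpendicularity gives FJ at right angles to RF, so FJ runs at 101.6°; with |FJ| = 22.8, J = (-20.46, 9.173). ∠FJS = 58.9° gives JS at -19.50° from the x-axis; with |JS| = 16.2, S = (-5.192, 3.765). Then |RS| = |S − R| = 15.07.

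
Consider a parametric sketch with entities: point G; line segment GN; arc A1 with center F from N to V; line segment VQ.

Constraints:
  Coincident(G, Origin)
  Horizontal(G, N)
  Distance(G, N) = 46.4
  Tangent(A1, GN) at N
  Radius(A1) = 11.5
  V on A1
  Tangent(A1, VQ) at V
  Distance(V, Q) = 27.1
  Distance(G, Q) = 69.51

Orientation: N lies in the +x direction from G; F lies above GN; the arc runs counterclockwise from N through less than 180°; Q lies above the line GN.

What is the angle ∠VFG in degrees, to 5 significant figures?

166.35°

G is at the origin; G and N share the same y with |GN| = 46.4 and N on the +x side, so N = (46.400, 0.0000). Tangency of A1 to GN means the radius FN is perpendicular to GN, so F = N + (0, 11.5) = (46.400, 11.500). Since FV ⟂ VQ (tangency), |FQ| = √(11.5² + 27.1²) = 29.439 regardless of where V sits on A1. So Q lies on both circle(G, 69.51) and circle(F, 29.439); the above-GN intersection is Q = (57.771, 38.654). V is the foot of the tangent from Q: V = (57.900, 11.555).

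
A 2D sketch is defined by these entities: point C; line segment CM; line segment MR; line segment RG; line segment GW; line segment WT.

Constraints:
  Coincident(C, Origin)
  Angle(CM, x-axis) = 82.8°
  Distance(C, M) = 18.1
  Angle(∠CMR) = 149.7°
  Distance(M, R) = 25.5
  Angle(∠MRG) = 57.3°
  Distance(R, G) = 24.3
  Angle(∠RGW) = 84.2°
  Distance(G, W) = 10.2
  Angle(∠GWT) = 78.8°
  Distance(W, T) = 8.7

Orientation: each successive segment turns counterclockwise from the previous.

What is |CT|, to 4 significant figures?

26.66

∠RGW = 84.2° gives GW at -28.40° from the x-axis; with |GW| = 10.2, W = (-12.42, 16.46). ∠GWT = 78.8° gives WT at 72.80° from the x-axis; with |WT| = 8.7, T = (-9.850, 24.77). Then |CT| = |T − C| = 26.66.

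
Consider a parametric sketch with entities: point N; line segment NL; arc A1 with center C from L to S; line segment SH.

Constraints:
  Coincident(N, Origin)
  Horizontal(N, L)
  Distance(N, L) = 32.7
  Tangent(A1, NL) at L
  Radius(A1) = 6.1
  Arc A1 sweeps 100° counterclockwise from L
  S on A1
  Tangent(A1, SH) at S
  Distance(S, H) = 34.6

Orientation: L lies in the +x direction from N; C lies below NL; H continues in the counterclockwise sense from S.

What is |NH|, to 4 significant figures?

52.63

N is at the origin; N and L share the same y with |NL| = 32.7 and L on the +x side, so L = (32.70, 0.000). A1 meets NL tangentially, so CL is at right angles to NL, so C = L + (0, -6.1) = (32.70, -6.100). On A1, L sits at bearing 90° from C; a 100° counterclockwise sweep puts S at bearing 190°, so S = C + 6.1·(cos 190°, sin 190°) = (26.69, -7.159). A1 meets SH tangentially, so CS is at right angles to SH, so SH runs along (−sin 190°, cos 190°); with |SH| = 34.6, H = (32.70, -41.23). Then |NH| = |H − N| = 52.63.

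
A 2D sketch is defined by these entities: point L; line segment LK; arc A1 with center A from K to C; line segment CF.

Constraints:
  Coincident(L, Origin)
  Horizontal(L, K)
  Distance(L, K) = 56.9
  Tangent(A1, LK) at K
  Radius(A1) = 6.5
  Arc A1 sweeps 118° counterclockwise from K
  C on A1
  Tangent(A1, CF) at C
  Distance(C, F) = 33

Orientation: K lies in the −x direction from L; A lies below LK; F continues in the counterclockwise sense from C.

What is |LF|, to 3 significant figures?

61.0

L is at the origin; L and K share the same y with |LK| = 56.9 and K on the −x side, so K = (-56.9, 0.00). Tangency of A1 to LK means the radius AK is perpendicular to LK, so A = K + (0, -6.5) = (-56.9, -6.50). On A1, K sits at bearing 90° from A; a 118° counterclockwise sweep puts C at bearing 208°, so C = A + 6.5·(cos 208°, sin 208°) = (-62.6, -9.55). Tangency of A1 to CF means the radius AC is perpendicular to CF, so CF runs along (−sin 208°, cos 208°); with |CF| = 33.0, F = (-47.1, -38.7). Then |LF| = |F − L| = 61.0.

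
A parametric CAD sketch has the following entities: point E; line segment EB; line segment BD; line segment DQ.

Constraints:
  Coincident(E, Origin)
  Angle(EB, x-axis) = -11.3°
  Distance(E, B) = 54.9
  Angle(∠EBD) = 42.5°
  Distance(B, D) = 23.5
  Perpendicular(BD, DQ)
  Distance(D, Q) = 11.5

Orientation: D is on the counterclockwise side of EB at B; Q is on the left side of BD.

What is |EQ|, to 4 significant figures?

30.71

∠EBD = 42.5°, so BD runs at -11.3° + (180° − 42.5°) = 126.2° from the x-axis; with |BD| = 23.5, D = B + 23.5·(cos 126.2°, sin 126.2°) = (39.96, 8.206). BD ⟂ DQ; with |DQ| = 11.5 on the left of BD, Q = D + 11.5·(-0.8070, -0.5906) = (30.68, 1.414). Then |EQ| = |Q − E| = 30.71.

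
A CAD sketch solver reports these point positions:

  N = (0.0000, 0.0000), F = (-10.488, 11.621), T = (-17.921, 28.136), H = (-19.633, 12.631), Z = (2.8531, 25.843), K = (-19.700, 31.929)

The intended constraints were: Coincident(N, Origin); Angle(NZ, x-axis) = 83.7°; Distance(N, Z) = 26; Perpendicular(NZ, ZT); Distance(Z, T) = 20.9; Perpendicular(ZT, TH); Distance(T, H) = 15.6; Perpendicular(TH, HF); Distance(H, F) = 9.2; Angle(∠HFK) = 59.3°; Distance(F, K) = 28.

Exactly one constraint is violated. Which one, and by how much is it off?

Distance(F, K) = 28 — off by 5.70.

N = (0.00, 0.00) ✓; NZ at 83.70° ✓; |NZ| = 26.00 ✓; ∠(NZ, ZT) = 90.00° ✓; |ZT| = 20.90 ✓; ∠(ZT, TH) = 90.00° ✓; |TH| = 15.60 ✓; ∠(TH, HF) = 90.00° ✓; |HF| = 9.201 ✓; ∠HFK = 59.30° ✓; |FK| = 22.30 ✗.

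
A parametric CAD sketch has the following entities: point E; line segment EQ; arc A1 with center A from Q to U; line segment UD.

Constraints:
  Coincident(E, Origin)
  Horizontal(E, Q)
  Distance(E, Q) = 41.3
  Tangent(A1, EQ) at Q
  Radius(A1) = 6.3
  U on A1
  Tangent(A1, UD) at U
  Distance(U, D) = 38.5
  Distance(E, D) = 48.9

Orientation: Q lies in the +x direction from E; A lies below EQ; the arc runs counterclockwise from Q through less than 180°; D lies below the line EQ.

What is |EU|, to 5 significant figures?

35.522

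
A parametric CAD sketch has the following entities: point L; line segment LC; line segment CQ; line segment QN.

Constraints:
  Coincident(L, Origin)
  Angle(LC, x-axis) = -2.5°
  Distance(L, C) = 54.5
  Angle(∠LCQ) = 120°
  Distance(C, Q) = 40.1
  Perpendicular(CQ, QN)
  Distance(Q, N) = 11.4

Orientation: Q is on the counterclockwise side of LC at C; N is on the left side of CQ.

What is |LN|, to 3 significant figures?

76.3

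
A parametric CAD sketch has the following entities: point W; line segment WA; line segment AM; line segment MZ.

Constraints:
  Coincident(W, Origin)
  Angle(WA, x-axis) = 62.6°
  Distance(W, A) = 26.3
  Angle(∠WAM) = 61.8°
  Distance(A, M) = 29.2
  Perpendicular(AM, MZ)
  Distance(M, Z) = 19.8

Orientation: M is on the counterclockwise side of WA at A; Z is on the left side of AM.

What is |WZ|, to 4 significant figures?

17.11

∠WAM = 61.8°, so AM runs at 62.6° + (180° − 61.8°) = 180.8° from the x-axis; with |AM| = 29.2, M = A + 29.2·(cos 180.8°, sin 180.8°) = (-17.09, 22.94). AM ⟂ MZ; with |MZ| = 19.8 on the left of AM, Z = M + 19.8·(0.01396, -0.9999) = (-16.82, 3.144). Then |WZ| = |Z − W| = 17.11.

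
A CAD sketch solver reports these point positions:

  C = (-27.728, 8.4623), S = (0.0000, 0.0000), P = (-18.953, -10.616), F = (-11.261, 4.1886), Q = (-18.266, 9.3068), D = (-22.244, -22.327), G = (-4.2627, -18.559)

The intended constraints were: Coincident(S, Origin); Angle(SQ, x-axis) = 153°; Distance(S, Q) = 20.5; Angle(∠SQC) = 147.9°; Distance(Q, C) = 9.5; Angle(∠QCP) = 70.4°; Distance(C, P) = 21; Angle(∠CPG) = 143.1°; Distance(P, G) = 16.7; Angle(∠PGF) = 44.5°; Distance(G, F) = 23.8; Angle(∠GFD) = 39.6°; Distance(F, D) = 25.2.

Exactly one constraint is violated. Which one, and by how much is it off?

Distance(F, D) = 25.2 — off by 3.50.

S = (0.00, 0.00) ✓; SQ at 153.0° ✓; |SQ| = 20.50 ✓; ∠SQC = 147.9° ✓; |QC| = 9.500 ✓; ∠QCP = 70.40° ✓; |CP| = 21.00 ✓; ∠CPG = 143.1° ✓; |PG| = 16.70 ✓; ∠PGF = 44.50° ✓; |GF| = 23.80 ✓; ∠GFD = 39.60° ✓; |FD| = 28.70 ✗.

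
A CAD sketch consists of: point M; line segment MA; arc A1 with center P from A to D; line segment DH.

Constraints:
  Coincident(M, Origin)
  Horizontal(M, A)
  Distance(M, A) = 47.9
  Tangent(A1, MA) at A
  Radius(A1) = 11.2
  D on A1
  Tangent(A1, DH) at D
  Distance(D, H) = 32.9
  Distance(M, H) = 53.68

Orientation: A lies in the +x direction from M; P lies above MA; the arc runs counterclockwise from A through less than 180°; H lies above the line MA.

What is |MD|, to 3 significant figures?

59.0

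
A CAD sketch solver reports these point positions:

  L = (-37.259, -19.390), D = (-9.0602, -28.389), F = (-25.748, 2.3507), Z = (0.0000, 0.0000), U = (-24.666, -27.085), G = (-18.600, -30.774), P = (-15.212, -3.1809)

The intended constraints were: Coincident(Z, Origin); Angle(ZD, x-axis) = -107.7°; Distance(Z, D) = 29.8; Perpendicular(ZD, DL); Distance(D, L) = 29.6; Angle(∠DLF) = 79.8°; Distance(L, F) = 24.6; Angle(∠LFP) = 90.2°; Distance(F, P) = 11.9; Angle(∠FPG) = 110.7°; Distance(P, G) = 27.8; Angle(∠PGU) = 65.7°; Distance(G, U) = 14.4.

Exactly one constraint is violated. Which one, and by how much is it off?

Distance(G, U) = 14.4 — off by 7.30.

Z = (0.00, 0.00) ✓; ZD at -107.7° ✓; |ZD| = 29.80 ✓; ∠(ZD, DL) = 90.00° ✓; |DL| = 29.60 ✓; ∠DLF = 79.80° ✓; |LF| = 24.60 ✓; ∠LFP = 90.20° ✓; |FP| = 11.90 ✓; ∠FPG = 110.7° ✓; |PG| = 27.80 ✓; ∠PGU = 65.69° ✓; |GU| = 7.100 ✗.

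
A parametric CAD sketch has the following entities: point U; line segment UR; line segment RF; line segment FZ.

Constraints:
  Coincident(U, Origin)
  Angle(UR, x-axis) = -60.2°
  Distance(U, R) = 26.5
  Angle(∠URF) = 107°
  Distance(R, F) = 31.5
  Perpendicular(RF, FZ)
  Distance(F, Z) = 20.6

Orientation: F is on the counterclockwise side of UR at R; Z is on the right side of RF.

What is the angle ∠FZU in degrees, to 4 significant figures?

40.51°

U is at the origin; UR runs at -60.2° with length 26.5, so R = 26.5·(cos -60.2°, sin -60.2°) = (13.17, -23.00). ∠URF = 107.0°, so RF runs at -60.2° + (180° − 107.0°) = 12.80° from the x-axis; with |RF| = 31.5, F = R + 31.5·(cos 12.80°, sin 12.80°) = (43.89, -16.02). The perpendicularity gives FZ at right angles to RF; with |FZ| = 20.6 on the right of RF, Z = F + 20.6·(0.2215, -0.9751) = (48.45, -36.11). Then cos ∠FZU = ZF·ZU / (|ZF||ZU|), giving 40.51°.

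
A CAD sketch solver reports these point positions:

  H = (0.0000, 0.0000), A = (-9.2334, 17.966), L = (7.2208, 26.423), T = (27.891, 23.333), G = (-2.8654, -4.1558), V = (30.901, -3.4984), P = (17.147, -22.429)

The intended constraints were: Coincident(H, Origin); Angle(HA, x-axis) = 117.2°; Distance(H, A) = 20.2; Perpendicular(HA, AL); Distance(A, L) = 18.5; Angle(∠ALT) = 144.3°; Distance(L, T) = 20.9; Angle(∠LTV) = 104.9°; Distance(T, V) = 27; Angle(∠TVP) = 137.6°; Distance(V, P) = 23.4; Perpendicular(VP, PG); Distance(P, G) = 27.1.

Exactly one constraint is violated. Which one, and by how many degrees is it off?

Perpendicular(VP, PG) — off by 6.40°.

H = (0.00, 0.00) ✓; HA at 117.2° ✓; |HA| = 20.20 ✓; ∠(HA, AL) = 90.00° ✓; |AL| = 18.50 ✓; ∠ALT = 144.3° ✓; |LT| = 20.90 ✓; ∠LTV = 104.9° ✓; |TV| = 27.00 ✓; ∠TVP = 137.6° ✓; |VP| = 23.40 ✓; ∠(VP, PG) = 96.40° ✗; |PG| = 27.10 ✓.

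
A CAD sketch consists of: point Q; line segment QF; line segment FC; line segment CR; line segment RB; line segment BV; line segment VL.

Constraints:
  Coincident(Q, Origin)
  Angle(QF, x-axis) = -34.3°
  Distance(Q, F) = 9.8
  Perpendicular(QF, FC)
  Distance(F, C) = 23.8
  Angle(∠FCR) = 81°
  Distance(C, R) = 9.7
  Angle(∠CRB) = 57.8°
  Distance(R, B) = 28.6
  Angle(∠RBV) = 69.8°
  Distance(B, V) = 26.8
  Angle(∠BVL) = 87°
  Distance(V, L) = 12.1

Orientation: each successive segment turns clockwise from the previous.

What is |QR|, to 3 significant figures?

22.3

QF is perpendicular to FC, so FC runs at -124°; with |FC| = 23.8, C = (-5.32, -25.2). ∠FCR = 81.0° gives CR at 137° from the x-axis; with |CR| = 9.7, R = (-12.4, -18.5). Then |QR| = |R − Q| = 22.3.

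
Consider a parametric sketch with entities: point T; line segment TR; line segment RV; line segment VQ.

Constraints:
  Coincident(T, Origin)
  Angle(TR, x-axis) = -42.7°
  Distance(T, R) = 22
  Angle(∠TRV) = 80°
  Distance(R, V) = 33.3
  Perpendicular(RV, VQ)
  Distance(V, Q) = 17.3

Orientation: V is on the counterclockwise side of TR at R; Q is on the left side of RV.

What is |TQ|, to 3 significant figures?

29.8

∠TRV = 80.0°, so RV runs at -42.7° + (180° − 80.0°) = 57.3° from the x-axis; with |RV| = 33.3, V = R + 33.3·(cos 57.3°, sin 57.3°) = (34.2, 13.1). RV is perpendicular to VQ; with |VQ| = 17.3 on the left of RV, Q = V + 17.3·(-0.842, 0.540) = (19.6, 22.4). Then |TQ| = |Q − T| = 29.8.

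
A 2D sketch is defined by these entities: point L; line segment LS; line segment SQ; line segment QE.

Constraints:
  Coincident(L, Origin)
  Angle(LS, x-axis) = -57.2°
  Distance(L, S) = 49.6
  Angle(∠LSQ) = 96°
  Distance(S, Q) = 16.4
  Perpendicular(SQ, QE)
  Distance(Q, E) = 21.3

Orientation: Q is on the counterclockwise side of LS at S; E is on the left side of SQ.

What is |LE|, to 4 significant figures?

35.38

∠LSQ = 96.0°, so SQ runs at -57.2° + (180° − 96.0°) = 26.80° from the x-axis; with |SQ| = 16.4, Q = S + 16.4·(cos 26.80°, sin 26.80°) = (41.51, -34.30). SQ is perpendicular to QE; with |QE| = 21.3 on the left of SQ, E = Q + 21.3·(-0.4509, 0.8926) = (31.90, -15.29). Then |LE| = |E − L| = 35.38.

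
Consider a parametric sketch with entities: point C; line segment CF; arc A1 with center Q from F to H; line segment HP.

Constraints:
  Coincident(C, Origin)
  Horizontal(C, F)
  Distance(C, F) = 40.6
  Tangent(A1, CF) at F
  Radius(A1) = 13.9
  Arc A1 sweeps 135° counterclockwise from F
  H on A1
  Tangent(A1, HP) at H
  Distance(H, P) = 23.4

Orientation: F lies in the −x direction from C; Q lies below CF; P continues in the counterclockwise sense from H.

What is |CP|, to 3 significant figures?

52.6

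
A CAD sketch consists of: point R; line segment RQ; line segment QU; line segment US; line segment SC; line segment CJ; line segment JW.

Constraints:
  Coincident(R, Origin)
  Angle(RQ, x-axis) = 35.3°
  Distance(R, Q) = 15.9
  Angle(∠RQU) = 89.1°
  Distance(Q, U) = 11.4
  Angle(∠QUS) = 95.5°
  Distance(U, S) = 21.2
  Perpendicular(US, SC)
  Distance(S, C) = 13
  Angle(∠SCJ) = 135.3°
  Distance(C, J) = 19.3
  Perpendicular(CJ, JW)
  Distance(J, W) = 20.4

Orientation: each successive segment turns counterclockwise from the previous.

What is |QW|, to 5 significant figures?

5.8727

R is at the origin; RQ runs at 35.3° with length 15.9, so Q = (12.977, 9.1879). ∠RQU = 89.1° gives QU at 126.20° from the x-axis; with |QU| = 11.4, U = (6.2437, 18.387). ∠QUS = 95.5° gives US at -149.30° from the x-axis; with |US| = 21.2, S = (-11.985, 7.5638). US ⟂ SC, so SC runs at -59.300°; with |SC| = 13.0, C = (-5.3481, -3.6143). ∠SCJ = 135.3° gives CJ at -14.600° from the x-axis; with |CJ| = 19.3, J = (13.329, -8.4792). CJ is perpendicular to JW, so JW runs at 75.400°; with |JW| = 20.4, W = (18.471, 11.262). Then |QW| = |W − Q| = 5.8727.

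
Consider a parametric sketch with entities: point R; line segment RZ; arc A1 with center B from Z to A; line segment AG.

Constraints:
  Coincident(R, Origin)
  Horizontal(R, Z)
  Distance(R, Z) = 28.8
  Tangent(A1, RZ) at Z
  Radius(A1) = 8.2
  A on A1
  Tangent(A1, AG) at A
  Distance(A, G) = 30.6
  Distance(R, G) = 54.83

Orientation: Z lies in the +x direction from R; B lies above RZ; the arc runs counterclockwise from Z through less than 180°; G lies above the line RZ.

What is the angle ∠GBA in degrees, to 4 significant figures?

75.00°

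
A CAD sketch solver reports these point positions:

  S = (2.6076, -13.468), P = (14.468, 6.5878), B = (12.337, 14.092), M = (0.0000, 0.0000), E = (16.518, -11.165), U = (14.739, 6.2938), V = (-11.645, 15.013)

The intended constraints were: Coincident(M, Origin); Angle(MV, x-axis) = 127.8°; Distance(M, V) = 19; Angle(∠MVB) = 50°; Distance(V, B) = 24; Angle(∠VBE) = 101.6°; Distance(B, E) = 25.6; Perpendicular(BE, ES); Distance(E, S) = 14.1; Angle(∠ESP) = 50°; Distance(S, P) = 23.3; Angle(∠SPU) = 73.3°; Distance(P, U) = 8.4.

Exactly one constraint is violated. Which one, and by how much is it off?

Distance(P, U) = 8.4 — off by 8.00.

M = (0.00, 0.00) ✓; MV at 127.8° ✓; |MV| = 19.00 ✓; ∠MVB = 50.00° ✓; |VB| = 24.00 ✓; ∠VBE = 101.6° ✓; |BE| = 25.60 ✓; ∠(BE, ES) = 90.00° ✓; |ES| = 14.10 ✓; ∠ESP = 50.00° ✓; |SP| = 23.30 ✓; ∠SPU = 73.27° ✓; |PU| = 0.3998 ✗.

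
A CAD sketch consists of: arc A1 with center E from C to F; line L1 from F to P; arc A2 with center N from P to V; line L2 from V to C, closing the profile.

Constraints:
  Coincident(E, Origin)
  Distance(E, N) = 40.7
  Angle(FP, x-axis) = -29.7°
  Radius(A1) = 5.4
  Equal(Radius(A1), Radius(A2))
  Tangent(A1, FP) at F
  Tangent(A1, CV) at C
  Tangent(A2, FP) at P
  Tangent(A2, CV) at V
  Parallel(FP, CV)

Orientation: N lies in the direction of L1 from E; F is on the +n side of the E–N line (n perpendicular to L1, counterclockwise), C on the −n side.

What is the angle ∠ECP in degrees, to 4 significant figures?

75.14°

Tangency of A1 to both parallel lines with radius 5.4 puts F and C at E ± 5.4·n: F = (2.675, 4.691), C = (-2.675, -4.691). Equal radii place P and V the same way about N: P = N + 5.4·n = (38.03, -15.47), V = N − 5.4·n = (32.68, -24.86). Then cos ∠ECP = CE·CP / (|CE||CP|), giving 75.14°.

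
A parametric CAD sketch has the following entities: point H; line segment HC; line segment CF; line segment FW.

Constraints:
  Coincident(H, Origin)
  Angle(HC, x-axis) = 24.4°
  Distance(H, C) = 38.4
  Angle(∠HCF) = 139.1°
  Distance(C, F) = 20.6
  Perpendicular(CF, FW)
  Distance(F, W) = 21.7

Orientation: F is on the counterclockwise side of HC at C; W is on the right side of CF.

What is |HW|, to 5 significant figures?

68.241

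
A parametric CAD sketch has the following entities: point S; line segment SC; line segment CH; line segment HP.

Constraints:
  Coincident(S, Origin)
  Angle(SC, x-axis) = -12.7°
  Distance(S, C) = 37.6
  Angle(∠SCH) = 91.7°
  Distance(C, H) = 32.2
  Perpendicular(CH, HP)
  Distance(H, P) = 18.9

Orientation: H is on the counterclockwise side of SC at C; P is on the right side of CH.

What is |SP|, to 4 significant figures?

65.58

∠SCH = 91.7°, so CH runs at -12.7° + (180° − 91.7°) = 75.60° from the x-axis; with |CH| = 32.2, H = C + 32.2·(cos 75.60°, sin 75.60°) = (44.69, 22.92). The perpendicularity gives HP at right angles to CH; with |HP| = 18.9 on the right of CH, P = H + 18.9·(0.9686, -0.2487) = (62.99, 18.22). Then |SP| = |P − S| = 65.58.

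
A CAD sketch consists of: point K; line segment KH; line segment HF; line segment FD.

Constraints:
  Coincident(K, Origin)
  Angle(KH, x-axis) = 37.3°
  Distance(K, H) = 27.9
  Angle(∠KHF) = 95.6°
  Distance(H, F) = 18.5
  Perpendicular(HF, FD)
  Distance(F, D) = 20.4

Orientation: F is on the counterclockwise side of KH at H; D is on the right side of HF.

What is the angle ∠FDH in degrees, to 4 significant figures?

42.20°

K is at the origin; KH runs at 37.3° with length 27.9, so H = 27.9·(cos 37.3°, sin 37.3°) = (22.19, 16.91). ∠KHF = 95.6°, so HF runs at 37.3° + (180° − 95.6°) = 121.7° from the x-axis; with |HF| = 18.5, F = H + 18.5·(cos 121.7°, sin 121.7°) = (12.47, 32.65). The perpendicularity gives FD at right angles to HF; with |FD| = 20.4 on the right of HF, D = F + 20.4·(0.8508, 0.5255) = (29.83, 43.37). Then cos ∠FDH = DF·DH / (|DF||DH|), giving 42.20°.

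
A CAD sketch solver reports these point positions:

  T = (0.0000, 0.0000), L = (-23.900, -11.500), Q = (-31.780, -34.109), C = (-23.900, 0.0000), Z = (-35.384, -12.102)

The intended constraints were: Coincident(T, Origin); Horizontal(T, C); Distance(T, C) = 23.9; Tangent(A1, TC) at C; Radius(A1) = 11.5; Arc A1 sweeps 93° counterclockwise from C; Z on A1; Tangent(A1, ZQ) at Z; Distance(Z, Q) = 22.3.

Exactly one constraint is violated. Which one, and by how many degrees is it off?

Tangent(A1, ZQ) at Z — off by 6.30°.

T = (0.00, 0.00) ✓; T.y = 0.00, C.y = 0.00 ✓; |TC| = 23.90 ✓; ∠(LC, CT) = 90.00° ✓; |LC| = 11.50 ✓; bearing(L→Z) − bearing(L→C) = 93.00° ✓; |LZ| = 11.50 ✓; ∠(LZ, ZQ) = 83.70° ✗; |ZQ| = 22.30 ✓.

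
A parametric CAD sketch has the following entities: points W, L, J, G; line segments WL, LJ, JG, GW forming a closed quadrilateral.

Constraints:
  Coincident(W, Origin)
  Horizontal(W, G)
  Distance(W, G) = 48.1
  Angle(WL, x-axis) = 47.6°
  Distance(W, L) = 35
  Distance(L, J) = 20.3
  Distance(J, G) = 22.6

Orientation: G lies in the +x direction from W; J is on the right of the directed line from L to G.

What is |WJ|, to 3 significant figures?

26.9

Checks: |LJ| = 20.30 ✓; |JG| = 22.60 ✓.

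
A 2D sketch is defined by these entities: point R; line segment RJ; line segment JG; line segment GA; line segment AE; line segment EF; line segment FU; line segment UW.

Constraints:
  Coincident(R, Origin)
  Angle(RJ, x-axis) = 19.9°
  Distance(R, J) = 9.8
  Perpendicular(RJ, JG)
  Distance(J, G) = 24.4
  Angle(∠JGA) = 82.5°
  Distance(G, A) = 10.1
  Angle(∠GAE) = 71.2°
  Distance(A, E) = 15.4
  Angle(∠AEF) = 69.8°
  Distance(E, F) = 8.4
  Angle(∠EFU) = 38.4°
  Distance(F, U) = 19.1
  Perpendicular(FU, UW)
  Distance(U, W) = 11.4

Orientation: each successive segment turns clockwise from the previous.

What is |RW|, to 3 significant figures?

5.10

R is at the origin; RJ runs at 19.9° with length 9.8, so J = (9.21, 3.34). RJ is perpendicular to JG, so JG runs at -70.1°; with |JG| = 24.4, G = (17.5, -19.6). ∠JGA = 82.5° gives GA at -168° from the x-axis; with |GA| = 10.1, A = (7.66, -21.8). ∠GAE = 71.2° gives AE at 83.6° from the x-axis; with |AE| = 15.4, E = (9.37, -6.47). ∠AEF = 69.8° gives EF at -26.6° from the x-axis; with |EF| = 8.4, F = (16.9, -10.2). ∠EFU = 38.4° gives FU at -168° from the x-axis; with |FU| = 19.1, U = (-1.81, -14.1). FU is perpendicular to UW, so UW runs at 102°; with |UW| = 11.4, W = (-4.14, -2.98). Then |RW| = |W − R| = 5.10.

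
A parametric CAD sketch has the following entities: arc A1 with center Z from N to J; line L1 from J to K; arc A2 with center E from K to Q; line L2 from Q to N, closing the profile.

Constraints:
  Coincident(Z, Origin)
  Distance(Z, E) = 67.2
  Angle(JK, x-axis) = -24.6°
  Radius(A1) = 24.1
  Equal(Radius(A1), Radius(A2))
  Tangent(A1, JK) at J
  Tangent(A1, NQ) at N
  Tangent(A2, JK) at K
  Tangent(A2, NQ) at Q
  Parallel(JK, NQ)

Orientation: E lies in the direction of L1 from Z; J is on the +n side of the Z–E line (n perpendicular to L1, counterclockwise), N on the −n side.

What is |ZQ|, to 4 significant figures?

71.39

Tangency of A1 to both parallel lines with radius 24.1 puts J and N at Z ± 24.1·n: J = (10.03, 21.91), N = (-10.03, -21.91). Equal radii place K and Q the same way about E: K = E + 24.1·n = (71.13, -6.061), Q = E − 24.1·n = (51.07, -49.89). Then |ZQ| = |Q − Z| = 71.39.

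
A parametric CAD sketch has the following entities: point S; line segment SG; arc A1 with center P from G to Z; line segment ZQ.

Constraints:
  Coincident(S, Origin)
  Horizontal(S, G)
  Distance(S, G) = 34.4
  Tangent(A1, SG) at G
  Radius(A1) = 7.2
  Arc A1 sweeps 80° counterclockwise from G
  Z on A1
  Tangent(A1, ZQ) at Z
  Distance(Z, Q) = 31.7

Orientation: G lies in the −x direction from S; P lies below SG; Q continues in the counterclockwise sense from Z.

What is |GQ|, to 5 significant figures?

39.244

S is at the origin; SG is horizontal with |SG| = 34.4 and G on the −x side, so G = (-34.400, 0.0000). Since A1 is tangent to SG there, PG ⟂ SG, so P = G + (0, -7.2) = (-34.400, -7.2000). On A1, G sits at bearing 90° from P; an 80° counterclockwise sweep puts Z at bearing 170°, so Z = P + 7.2·(cos 170°, sin 170°) = (-41.491, -5.9497). Since A1 is tangent to ZQ there, PZ ⟂ ZQ, so ZQ runs along (−sin 170°, cos 170°); with |ZQ| = 31.7, Q = (-46.995, -37.168). Then |GQ| = |Q − G| = 39.244.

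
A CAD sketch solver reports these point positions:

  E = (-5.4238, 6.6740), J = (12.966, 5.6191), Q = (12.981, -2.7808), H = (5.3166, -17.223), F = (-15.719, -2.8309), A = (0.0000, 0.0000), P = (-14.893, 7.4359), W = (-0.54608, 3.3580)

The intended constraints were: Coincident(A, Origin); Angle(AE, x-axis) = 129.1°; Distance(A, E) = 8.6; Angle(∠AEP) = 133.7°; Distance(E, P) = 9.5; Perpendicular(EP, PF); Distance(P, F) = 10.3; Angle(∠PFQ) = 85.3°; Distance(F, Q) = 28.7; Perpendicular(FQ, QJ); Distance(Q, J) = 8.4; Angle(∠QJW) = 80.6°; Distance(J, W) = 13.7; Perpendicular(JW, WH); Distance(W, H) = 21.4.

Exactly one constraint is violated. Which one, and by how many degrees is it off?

Perpendicular(JW, WH) — off by 6.40°.

A = (0.00, 0.00) ✓; AE at 129.1° ✓; |AE| = 8.600 ✓; ∠AEP = 133.7° ✓; |EP| = 9.500 ✓; ∠(EP, PF) = 90.00° ✓; |PF| = 10.30 ✓; ∠PFQ = 85.30° ✓; |FQ| = 28.70 ✓; ∠(FQ, QJ) = 90.00° ✓; |QJ| = 8.400 ✓; ∠QJW = 80.60° ✓; |JW| = 13.70 ✓; ∠(JW, WH) = 96.40° ✗; |WH| = 21.40 ✓.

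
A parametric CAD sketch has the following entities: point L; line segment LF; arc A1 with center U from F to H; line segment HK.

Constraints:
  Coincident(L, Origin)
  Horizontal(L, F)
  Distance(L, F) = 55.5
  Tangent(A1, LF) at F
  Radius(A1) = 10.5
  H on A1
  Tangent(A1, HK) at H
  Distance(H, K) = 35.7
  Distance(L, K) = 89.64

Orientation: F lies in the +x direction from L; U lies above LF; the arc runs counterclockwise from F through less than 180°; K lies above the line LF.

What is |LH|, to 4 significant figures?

64.98

Checks: L.y = 0.00, F.y = 0.00 ✓; |UH| = 10.50 ✓; ∠(UH, HK) = 90.00° ✓; |HK| = 35.70 ✓; |LK| = 89.64 ✓.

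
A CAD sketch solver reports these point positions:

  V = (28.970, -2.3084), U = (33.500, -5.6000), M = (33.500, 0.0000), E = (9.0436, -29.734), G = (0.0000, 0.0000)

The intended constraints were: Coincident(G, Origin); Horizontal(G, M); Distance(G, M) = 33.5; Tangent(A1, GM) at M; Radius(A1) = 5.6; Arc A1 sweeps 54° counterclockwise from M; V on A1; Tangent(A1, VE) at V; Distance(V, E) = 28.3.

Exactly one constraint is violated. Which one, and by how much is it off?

Distance(V, E) = 28.3 — off by 5.60.

G = (0.00, 0.00) ✓; G.y = 0.00, M.y = 0.00 ✓; |GM| = 33.50 ✓; ∠(UM, MG) = 90.00° ✓; |UM| = 5.600 ✓; bearing(U→V) − bearing(U→M) = 54.00° ✓; |UV| = 5.600 ✓; ∠(UV, VE) = 90.00° ✓; |VE| = 33.90 ✗.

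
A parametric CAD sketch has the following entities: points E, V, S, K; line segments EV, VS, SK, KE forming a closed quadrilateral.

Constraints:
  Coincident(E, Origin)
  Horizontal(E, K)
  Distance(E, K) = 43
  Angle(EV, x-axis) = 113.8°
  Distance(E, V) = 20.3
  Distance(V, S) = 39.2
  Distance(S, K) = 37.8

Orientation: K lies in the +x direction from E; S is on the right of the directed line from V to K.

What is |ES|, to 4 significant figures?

18.93

Checks: |VS| = 39.20 ✓; |SK| = 37.80 ✓.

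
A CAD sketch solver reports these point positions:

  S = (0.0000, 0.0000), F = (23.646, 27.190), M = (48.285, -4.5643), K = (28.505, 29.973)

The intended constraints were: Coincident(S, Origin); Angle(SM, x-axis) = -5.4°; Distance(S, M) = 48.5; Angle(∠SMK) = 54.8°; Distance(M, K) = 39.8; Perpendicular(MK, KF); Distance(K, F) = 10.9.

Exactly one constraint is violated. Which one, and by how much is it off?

Distance(K, F) = 10.9 — off by 5.30.

S = (0.00, 0.00) ✓; SM at -5.400° ✓; |SM| = 48.50 ✓; ∠SMK = 54.80° ✓; |MK| = 39.80 ✓; ∠(MK, KF) = 90.00° ✓; |KF| = 5.600 ✗.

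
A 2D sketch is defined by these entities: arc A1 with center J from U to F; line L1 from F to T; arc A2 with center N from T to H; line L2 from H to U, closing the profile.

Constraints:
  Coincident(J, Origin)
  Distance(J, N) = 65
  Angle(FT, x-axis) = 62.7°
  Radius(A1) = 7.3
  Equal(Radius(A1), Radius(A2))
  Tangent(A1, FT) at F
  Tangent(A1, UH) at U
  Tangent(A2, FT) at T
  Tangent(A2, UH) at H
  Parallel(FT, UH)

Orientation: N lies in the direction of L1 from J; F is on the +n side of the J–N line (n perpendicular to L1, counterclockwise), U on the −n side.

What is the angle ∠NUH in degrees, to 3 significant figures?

6.41°

Tangency of A1 to both parallel lines with radius 7.3 puts F and U at J ± 7.3·n: F = (-6.49, 3.35), U = (6.49, -3.35). Equal radii place T and H the same way about N: T = N + 7.3·n = (23.3, 61.1), H = N − 7.3·n = (36.3, 54.4). Then cos ∠NUH = UN·UH / (|UN||UH|), giving 6.41°.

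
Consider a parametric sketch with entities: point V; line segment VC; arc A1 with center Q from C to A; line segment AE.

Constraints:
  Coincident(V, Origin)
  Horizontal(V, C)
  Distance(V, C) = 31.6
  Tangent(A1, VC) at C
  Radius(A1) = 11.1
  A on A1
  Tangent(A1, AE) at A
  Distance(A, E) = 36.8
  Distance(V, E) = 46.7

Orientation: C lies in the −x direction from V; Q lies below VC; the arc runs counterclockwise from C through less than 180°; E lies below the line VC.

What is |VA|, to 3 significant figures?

43.7

Checks: ∠(QC, CV) = 90.00° ✓; |QC| = 11.10 ✓; |QA| = 11.10 ✓; ∠(QA, AE) = 90.00° ✓; |AE| = 36.80 ✓; |VE| = 46.70 ✓.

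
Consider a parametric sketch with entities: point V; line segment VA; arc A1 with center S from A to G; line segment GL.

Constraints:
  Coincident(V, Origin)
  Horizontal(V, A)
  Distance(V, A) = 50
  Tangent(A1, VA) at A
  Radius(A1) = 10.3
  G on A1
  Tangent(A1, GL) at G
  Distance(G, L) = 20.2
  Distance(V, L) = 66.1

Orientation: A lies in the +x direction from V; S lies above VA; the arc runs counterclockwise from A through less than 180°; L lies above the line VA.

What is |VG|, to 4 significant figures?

61.31

Checks: |SG| = 10.30 ✓; ∠(SG, GL) = 90.00° ✓; |GL| = 20.20 ✓; |VL| = 66.10 ✓.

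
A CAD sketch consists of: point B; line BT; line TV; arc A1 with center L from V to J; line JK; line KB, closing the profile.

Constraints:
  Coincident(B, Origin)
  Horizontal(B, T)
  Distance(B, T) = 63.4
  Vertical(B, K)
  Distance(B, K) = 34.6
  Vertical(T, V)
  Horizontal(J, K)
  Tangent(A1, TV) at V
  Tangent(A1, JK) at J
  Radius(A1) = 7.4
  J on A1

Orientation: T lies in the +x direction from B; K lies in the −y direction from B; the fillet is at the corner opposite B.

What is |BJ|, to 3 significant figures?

65.8

B is at the origin; BT is horizontal with |BT| = 63.4 and T on the +x side, so T = (63.4, 0.00). BK is vertical with |BK| = 34.6 and K on the −y side, so K = (0.00, -34.6). The virtual corner opposite B is at (63.4, -34.6). Since A1 is tangent to TV there, LV ⟂ TV and tangency of A1 to JK means the radius LJ is perpendicular to JK, with radius 7.4, so the center L sits 7.4 in from both sides at L = (56.0, -27.2). That places the tangent points at V = (63.4, -27.2) on TV and J = (56.0, -34.6) on JK. Then |BJ| = |J − B| = 65.8.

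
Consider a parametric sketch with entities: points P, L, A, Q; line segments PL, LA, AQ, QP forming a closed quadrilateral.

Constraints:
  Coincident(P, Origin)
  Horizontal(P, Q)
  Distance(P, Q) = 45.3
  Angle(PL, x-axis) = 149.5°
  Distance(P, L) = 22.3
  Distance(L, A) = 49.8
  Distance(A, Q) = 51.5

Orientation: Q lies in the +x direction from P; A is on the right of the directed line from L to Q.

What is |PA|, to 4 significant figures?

32.56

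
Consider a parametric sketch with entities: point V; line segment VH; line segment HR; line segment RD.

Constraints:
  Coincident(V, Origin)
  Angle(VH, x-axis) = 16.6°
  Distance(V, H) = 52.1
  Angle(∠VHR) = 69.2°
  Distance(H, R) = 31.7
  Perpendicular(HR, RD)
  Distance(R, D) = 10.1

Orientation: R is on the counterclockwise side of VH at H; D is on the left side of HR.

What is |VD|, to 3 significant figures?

40.8

∠VHR = 69.2°, so HR runs at 16.6° + (180° − 69.2°) = 127° from the x-axis; with |HR| = 31.7, R = H + 31.7·(cos 127°, sin 127°) = (30.7, 40.1). The perpendicularity gives RD at right angles to HR; with |RD| = 10.1 on the left of HR, D = R + 10.1·(-0.794, -0.607) = (22.7, 33.9). Then |VD| = |D − V| = 40.8.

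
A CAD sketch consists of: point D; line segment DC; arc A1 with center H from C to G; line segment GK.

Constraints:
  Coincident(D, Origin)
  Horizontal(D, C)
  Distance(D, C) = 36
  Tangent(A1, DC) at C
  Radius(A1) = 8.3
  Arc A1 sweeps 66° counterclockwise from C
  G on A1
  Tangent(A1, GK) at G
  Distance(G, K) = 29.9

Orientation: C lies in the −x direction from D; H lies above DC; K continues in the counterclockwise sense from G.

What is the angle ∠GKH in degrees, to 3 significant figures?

15.5°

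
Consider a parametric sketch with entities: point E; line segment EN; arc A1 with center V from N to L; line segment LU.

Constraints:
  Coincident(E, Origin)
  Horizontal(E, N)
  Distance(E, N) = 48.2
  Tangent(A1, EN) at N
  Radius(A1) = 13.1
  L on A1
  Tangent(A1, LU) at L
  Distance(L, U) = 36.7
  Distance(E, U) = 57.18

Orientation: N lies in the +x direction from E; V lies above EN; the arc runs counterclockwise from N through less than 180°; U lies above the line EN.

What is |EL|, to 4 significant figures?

61.58

Checks: |VL| = 13.10 ✓; ∠(VL, LU) = 90.00° ✓; |LU| = 36.70 ✓; |EU| = 57.18 ✓.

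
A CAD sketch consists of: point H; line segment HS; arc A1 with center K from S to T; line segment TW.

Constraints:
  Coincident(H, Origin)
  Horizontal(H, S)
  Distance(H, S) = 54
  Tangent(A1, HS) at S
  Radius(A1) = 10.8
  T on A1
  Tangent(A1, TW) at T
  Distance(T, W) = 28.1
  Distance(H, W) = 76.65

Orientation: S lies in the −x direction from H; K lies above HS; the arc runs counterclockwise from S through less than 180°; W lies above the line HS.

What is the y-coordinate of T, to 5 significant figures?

18.496

H is at the origin; H and S share the same y with |HS| = 54.0 and S on the −x side, so S = (-54.000, 0.0000). A1 meets HS tangentially, so KS is at right angles to HS, so K = S + (0, 10.8) = (-54.000, 10.800). Since KT ⟂ TW (tangency), |KW| = √(10.8² + 28.1²) = 30.104 regardless of where T sits on A1. So W lies on both circle(H, 76.65) and circle(K, 30.104); the above-HS intersection is W = (-66.447, 38.210). T is the foot of the tangent from W: T = (-46.423, 18.496).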